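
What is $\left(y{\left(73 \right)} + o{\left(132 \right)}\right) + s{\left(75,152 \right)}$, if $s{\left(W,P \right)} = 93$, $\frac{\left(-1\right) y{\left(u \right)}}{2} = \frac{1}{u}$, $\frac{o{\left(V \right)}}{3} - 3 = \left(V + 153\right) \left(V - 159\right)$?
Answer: $- \frac{1677761}{73} \approx -22983.0$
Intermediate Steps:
$o{\left(V \right)} = 9 + 3 \left(-159 + V\right) \left(153 + V\right)$ ($o{\left(V \right)} = 9 + 3 \left(V + 153\right) \left(V - 159\right) = 9 + 3 \left(153 + V\right) \left(-159 + V\right) = 9 + 3 \left(-159 + V\right) \left(153 + V\right)$)
$y{\left(u \right)} = - \frac{2}{u}$
$\left(y{\left(73 \right)} + o{\left(132 \right)}\right) + s{\left(75,152 \right)} = \left(- \frac{2}{73} - \left(75348 - 52272\right)\right) + 93 = \left(\left(-2\right) \frac{1}{73} - 23076\right) + 93 = \left(- \frac{2}{73} - 23076\right) + 93 = - \frac{1684550}{73} + 93 = - \frac{1677761}{73}$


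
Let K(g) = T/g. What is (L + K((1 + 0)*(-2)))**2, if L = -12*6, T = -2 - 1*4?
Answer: 4761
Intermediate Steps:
T = -6 (T = -2 - 4 = -6)
L = -72
K(g) = -6/g
(L + K((1 + 0)*(-2)))**2 = (-72 - 6*(-1/(2*(1 + 0))))**2 = (-72 - 6/(1*(-2)))**2 = (-72 - 6/(-2))**2 = (-72 - 6*(-1/2))**2 = (-72 + 3)**2 = (-69)**2 = 4761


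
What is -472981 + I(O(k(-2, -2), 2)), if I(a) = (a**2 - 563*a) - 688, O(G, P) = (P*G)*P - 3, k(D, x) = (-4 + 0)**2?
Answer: -504291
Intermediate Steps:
k(D, x) = 16 (k(D, x) = (-4)**2 = 16)
O(G, P) = -3 + G*P**2 (O(G, P) = (G*P)*P - 3 = G*P**2 - 3 = -3 + G*P**2)
I(a) = -688 + a**2 - 563*a
-472981 + I(O(k(-2, -2), 2)) = -472981 + (-688 + (-3 + 16*2**2)**2 - 563*(-3 + 16*2**2)) = -472981 + (-688 + (-3 + 16*4)**2 - 563*(-3 + 16*4)) = -472981 + (-688 + (-3 + 64)**2 - 563*(-3 + 64)) = -472981 + (-688 + 61**2 - 563*61) = -472981 + (-688 + 3721 - 34343) = -472981 - 31310 = -504291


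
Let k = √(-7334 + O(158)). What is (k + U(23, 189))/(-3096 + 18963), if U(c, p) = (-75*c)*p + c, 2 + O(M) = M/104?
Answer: -326002/15867 + I*√550901/137514 ≈ -20.546 + 0.0053975*I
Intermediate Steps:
O(M) = -2 + M/104
U(c, p) = c - 75*c*p (U(c, p) = -75*c*p + c = c - 75*c*p)
k = 3*I*√550901/26 (k = √(-7334 + (-2 + (1/104)*158)) = √(-7334 + (-2 + 79/52)) = √(-7334 - 25/52) = √(-381393/52) = 3*I*√550901/26 ≈ 85.642*I)
(k + U(23, 189))/(-3096 + 18963) = (3*I*√550901/26 + 23*(1 - 75*189))/(-3096 + 18963) = (3*I*√550901/26 + 23*(1 - 14175))/15867 = (3*I*√550901/26 + 23*(-14174))*(1/15867) = (3*I*√550901/26 - 326002)*(1/15867) = (-326002 + 3*I*√550901/26)*(1/15867) = -326002/15867 + I*√550901/137514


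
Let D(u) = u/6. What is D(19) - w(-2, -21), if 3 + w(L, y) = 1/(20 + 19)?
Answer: 479/78 ≈ 6.1410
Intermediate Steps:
w(L, y) = -116/39 (w(L, y) = -3 + 1/(20 + 19) = -3 + 1/39 = -116/39)
D(u) = u/6 (D(u) = u*(1/6) = u/6)
D(19) - w(-2, -21) = (1/6)*19 - 1*(-116/39) = 19/6 + 116/39 = 479/78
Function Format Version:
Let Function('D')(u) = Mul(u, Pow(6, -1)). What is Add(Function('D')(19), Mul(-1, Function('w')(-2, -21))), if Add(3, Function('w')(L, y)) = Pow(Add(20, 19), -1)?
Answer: Rational(479, 78) ≈ 6.1410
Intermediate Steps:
Function('w')(L, y) = Rational(-116, 39) (Function('w')(L, y) = Add(-3, Pow(Add(20, 19), -1)) = Add(-3, Pow(39, -1)) = Add(-3, Rational(1, 39)) = Rational(-116, 39))
Function('D')(u) = Mul(Rational(1, 6), u) (Function('D')(u) = Mul(u, Rational(1, 6)) = Mul(Rational(1, 6), u))
Add(Function('D')(19), Mul(-1, Function('w')(-2, -21))) = Add(Mul(Rational(1, 6), 19), Mul(-1, Rational(-116, 39))) = Add(Rational(19, 6), Rational(116, 39)) = Rational(479, 78)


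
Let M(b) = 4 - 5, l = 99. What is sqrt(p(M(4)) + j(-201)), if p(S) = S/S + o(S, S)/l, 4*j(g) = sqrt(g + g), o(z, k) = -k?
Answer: sqrt(4400 + 1089*I*sqrt(402))/66 ≈ 1.7498 + 1.4323*I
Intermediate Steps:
M(b) = -1
j(g) = sqrt(2)*sqrt(g)/4 (j(g) = sqrt(g + g)/4 = sqrt(2*g)/4 = (sqrt(2)*sqrt(g))/4 = sqrt(2)*sqrt(g)/4)
p(S) = 1 - S/99 (p(S) = S/S - S/99 = 1 - S*(1/99) = 1 - S/99)
sqrt(p(M(4)) + j(-201)) = sqrt((1 - 1/99*(-1)) + sqrt(2)*sqrt(-201)/4) = sqrt((1 + 1/99) + sqrt(2)*(I*sqrt(201))/4) = sqrt(100/99 + I*sqrt(402)/4)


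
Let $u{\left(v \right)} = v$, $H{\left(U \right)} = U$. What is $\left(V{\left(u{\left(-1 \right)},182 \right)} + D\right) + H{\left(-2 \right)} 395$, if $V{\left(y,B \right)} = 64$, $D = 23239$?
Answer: $22513$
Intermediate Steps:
$\left(V{\left(u{\left(-1 \right)},182 \right)} + D\right) + H{\left(-2 \right)} 395 = \left(64 + 23239\right) - 790 = 23303 - 790 = 22513$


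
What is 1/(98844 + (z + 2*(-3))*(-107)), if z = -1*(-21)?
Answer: 1/97239 ≈ 1.0284e-5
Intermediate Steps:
z = 21
1/(98844 + (z + 2*(-3))*(-107)) = 1/(98844 + (21 + 2*(-3))*(-107)) = 1/(98844 + (21 - 6)*(-107)) = 1/(98844 + 15*(-107)) = 1/(98844 - 1605) = 1/97239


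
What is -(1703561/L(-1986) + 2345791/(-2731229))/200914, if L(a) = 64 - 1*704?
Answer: 4654316512709/351194971715840 ≈ 0.013253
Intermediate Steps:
L(a) = -640 (L(a) = 64 - 704 = -640)
-(1703561/L(-1986) + 2345791/(-2731229))/200914 = -(1703561/(-640) + 2345791/(-2731229))/200914 = -(1703561*(-1/640) + 2345791*(-1/2731229))/200914 = -(-1703561/640 - 2345791/2731229)/200914 = -(-4654316512709)/(1747986560*200914) = -1*(-4654316512709/351194971715840) = 4654316512709/351194971715840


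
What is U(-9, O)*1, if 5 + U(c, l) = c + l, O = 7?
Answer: -7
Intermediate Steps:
U(c, l) = -5 + c + l (U(c, l) = -5 + (c + l) = -5 + c + l)
U(-9, O)*1 = (-5 - 9 + 7)*1 = -7*1 = -7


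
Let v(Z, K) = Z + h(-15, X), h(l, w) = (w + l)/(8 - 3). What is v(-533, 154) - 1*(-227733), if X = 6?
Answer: 1135991/5 ≈ 2.2720e+5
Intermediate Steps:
h(l, w) = l/5 + w/5 (h(l, w) = (l + w)/5 = (l + w)*(1/5) = l/5 + w/5)
v(Z, K) = -9/5 + Z (v(Z, K) = Z + ((1/5)*(-15) + (1/5)*6) = Z + (-3 + 6/5) = Z - 9/5 = -9/5 + Z)
v(-533, 154) - 1*(-227733) = (-9/5 - 533) - 1*(-227733) = -2674/5 + 227733 = 1135991/5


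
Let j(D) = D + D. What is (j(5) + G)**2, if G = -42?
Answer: 1024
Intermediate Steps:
j(D) = 2*D
(j(5) + G)**2 = (2*5 - 42)**2 = (10 - 42)**2 = (-32)**2 = 1024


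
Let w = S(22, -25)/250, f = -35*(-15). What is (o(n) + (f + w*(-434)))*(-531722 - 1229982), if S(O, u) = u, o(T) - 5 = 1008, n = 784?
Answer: -13929793528/5 ≈ -2.7860e+9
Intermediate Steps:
o(T) = 1013 (o(T) = 5 + 1008 = 1013)
f = 525
w = -⅒ (w = -25/250 = -25*1/250 = -⅒ ≈ -0.10000)
(o(n) + (f + w*(-434)))*(-531722 - 1229982) = (1013 + (525 - ⅒*(-434)))*(-531722 - 1229982) = (1013 + (525 + 217/5))*(-1761704) = (1013 + 2842/5)*(-1761704) = (7907/5)*(-1761704) = -13929793528/5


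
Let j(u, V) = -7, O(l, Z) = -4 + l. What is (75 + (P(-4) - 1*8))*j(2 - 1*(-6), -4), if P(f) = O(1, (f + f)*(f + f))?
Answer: -448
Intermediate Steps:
P(f) = -3 (P(f) = -4 + 1 = -3)
(75 + (P(-4) - 1*8))*j(2 - 1*(-6), -4) = (75 + (-3 - 1*8))*(-7) = (75 + (-3 - 8))*(-7) = (75 - 11)*(-7) = 64*(-7) = -448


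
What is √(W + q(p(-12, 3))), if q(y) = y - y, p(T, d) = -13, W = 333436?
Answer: 2*√83359 ≈ 577.44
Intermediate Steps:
q(y) = 0
√(W + q(p(-12, 3))) = √(333436 + 0) = √333436 = 2*√83359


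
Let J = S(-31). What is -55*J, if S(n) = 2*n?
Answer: 3410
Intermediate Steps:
J = -62 (J = 2*(-31) = -62)
-55*J = -55*(-62) = 3410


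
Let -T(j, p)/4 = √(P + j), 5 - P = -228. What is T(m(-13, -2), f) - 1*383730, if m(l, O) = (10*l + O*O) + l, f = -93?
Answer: -383730 - 4*√94 ≈ -3.8377e+5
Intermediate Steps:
P = 233 (P = 5 - 1*(-228) = 5 + 228 = 233)
m(l, O) = O² + 11*l (m(l, O) = (10*l + O²) + l = (O² + 10*l) + l = O² + 11*l)
T(j, p) = -4*√(233 + j)
T(m(-13, -2), f) - 1*383730 = -4*√(233 + ((-2)² + 11*(-13))) - 1*383730 = -4*√(233 + (4 - 143)) - 383730 = -4*√(233 - 139) - 383730 = -4*√94 - 383730 = -383730 - 4*√94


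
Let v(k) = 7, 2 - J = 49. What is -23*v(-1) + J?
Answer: -208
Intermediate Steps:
J = -47 (J = 2 - 1*49 = 2 - 49 = -47)
-23*v(-1) + J = -23*7 - 47 = -161 - 47 = -208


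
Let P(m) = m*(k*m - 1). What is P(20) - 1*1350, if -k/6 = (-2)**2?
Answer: -10970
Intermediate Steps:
k = -24 (k = -6*(-2)**2 = -6*4 = -24)
P(m) = m*(-1 - 24*m) (P(m) = m*(-24*m - 1) = m*(-1 - 24*m))
P(20) - 1*1350 = -1*20*(1 + 24*20) - 1*1350 = -1*20*(1 + 480) - 1350 = -1*20*481 - 1350 = -9620 - 1350 = -10970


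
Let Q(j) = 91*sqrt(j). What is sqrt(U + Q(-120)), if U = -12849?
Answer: sqrt(-12849 + 182*I*sqrt(30)) ≈ 4.3938 + 113.44*I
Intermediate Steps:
sqrt(U + Q(-120)) = sqrt(-12849 + 91*sqrt(-120)) = sqrt(-12849 + 91*(2*I*sqrt(30))) = sqrt(-12849 + 182*I*sqrt(30))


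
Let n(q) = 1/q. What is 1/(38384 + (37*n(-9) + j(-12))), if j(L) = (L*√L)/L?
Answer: 3108771/119314286533 - 162*I*√3/119314286533 ≈ 2.6055e-5 - 2.3517e-9*I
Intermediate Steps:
j(L) = √L (j(L) = L^(3/2)/L = √L)
1/(38384 + (37*n(-9) + j(-12))) = 1/(38384 + (37/(-9) + √(-12))) = 1/(38384 + (37*(-⅑) + 2*I*√3)) = 1/(38384 + (-37/9 + 2*I*√3)) = 1/(345419/9 + 2*I*√3)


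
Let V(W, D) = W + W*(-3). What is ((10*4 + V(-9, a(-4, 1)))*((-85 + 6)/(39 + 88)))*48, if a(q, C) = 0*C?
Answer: -219936/127 ≈ -1731.8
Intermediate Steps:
a(q, C) = 0
V(W, D) = -2*W (V(W, D) = W - 3*W = -2*W)
((10*4 + V(-9, a(-4, 1)))*((-85 + 6)/(39 + 88)))*48 = ((10*4 - 2*(-9))*((-85 + 6)/(39 + 88)))*48 = ((40 + 18)*(-79/127))*48 = (58*(-79*1/127))*48 = (58*(-79/127))*48 = -4582/127*48 = -219936/127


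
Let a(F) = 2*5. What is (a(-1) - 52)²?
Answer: 1764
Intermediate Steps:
a(F) = 10
(a(-1) - 52)² = (10 - 52)² = (-42)² = 1764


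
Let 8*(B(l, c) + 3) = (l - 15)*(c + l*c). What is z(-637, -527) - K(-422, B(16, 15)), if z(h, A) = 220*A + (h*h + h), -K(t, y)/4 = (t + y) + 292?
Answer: 577575/2 ≈ 2.8879e+5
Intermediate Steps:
B(l, c) = -3 + (-15 + l)*(c + c*l)/8 (B(l, c) = -3 + ((l - 15)*(c + l*c))/8 = -3 + ((-15 + l)*(c + c*l))/8 = -3 + (-15 + l)*(c + c*l)/8)
K(t, y) = -1168 - 4*t - 4*y (K(t, y) = -4*((t + y) + 292) = -4*(292 + t + y) = -1168 - 4*t - 4*y)
z(h, A) = h + h² + 220*A (z(h, A) = 220*A + (h² + h) = 220*A + (h + h²) = h + h² + 220*A)
z(-637, -527) - K(-422, B(16, 15)) = (-637 + (-637)² + 220*(-527)) - (-1168 - 4*(-422) - 4*(-3 - 15/8*15 - 7/4*15*16 + (⅛)*15*16²)) = (-637 + 405769 - 115940) - (-1168 + 1688 - 4*(-3 - 225/8 - 420 + (⅛)*15*256)) = 289192 - (-1168 + 1688 - 4*(-3 - 225/8 - 420 + 480)) = 289192 - (-1168 + 1688 - 4*231/8) = 289192 - (-1168 + 1688 - 231/2) = 289192 - 1*809/2 = 289192 - 809/2 = 577575/2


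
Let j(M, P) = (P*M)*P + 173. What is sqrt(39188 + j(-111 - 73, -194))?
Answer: I*sqrt(6885663) ≈ 2624.1*I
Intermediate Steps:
j(M, P) = 173 + M*P**2 (j(M, P) = (M*P)*P + 173 = M*P**2 + 173 = 173 + M*P**2)
sqrt(39188 + j(-111 - 73, -194)) = sqrt(39188 + (173 + (-111 - 73)*(-194)**2)) = sqrt(39188 + (173 - 184*37636)) = sqrt(39188 + (173 - 6925024)) = sqrt(39188 - 6924851) = sqrt(-6885663) = I*sqrt(6885663)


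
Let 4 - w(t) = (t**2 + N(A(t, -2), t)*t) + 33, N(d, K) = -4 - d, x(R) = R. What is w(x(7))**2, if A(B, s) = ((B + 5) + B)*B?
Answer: 776161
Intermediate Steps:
A(B, s) = B*(5 + 2*B) (A(B, s) = ((5 + B) + B)*B = (5 + 2*B)*B = B*(5 + 2*B))
w(t) = -29 - t**2 - t*(-4 - t*(5 + 2*t)) (w(t) = 4 - ((t**2 + (-4 - t*(5 + 2*t))*t) + 33) = 4 - ((t**2 + t*(-4 - t*(5 + 2*t))) + 33) = 4 - (33 + t**2 + t*(-4 - t*(5 + 2*t))) = 4 + (-33 - t**2 - t*(-4 - t*(5 + 2*t))) = -29 - t**2 - t*(-4 - t*(5 + 2*t)))
w(x(7))**2 = (-29 - 1*7**2 + 7*(4 + 7*(5 + 2*7)))**2 = (-29 - 1*49 + 7*(4 + 7*(5 + 14)))**2 = (-29 - 49 + 7*(4 + 7*19))**2 = (-29 - 49 + 7*(4 + 133))**2 = (-29 - 49 + 7*137)**2 = (-29 - 49 + 959)**2 = 881**2 = 776161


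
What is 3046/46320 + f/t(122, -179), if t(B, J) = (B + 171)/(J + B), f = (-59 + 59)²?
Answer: 1523/23160 ≈ 0.065760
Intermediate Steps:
f = 0 (f = 0² = 0)
t(B, J) = (171 + B)/(B + J)
3046/46320 + f/t(122, -179) = 3046/46320 + 0/(((171 + 122)/(122 - 179))) = 3046*(1/46320) + 0/((293/(-57))) = 1523/23160 + 0/((-1/57*293)) = 1523/23160 + 0/(-293/57) = 1523/23160 + 0*(-57/293) = 1523/23160 + 0 = 1523/23160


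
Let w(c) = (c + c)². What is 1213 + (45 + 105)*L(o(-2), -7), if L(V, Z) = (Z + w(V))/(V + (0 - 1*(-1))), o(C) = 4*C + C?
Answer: -5337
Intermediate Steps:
w(c) = 4*c² (w(c) = (2*c)² = 4*c²)
o(C) = 5*C
L(V, Z) = (Z + 4*V²)/(1 + V) (L(V, Z) = (Z + 4*V²)/(V + (0 - 1*(-1))) = (Z + 4*V²)/(V + (0 + 1)) = (Z + 4*V²)/(V + 1) = (Z + 4*V²)/(1 + V))
1213 + (45 + 105)*L(o(-2), -7) = 1213 + (45 + 105)*((-7 + 4*(5*(-2))²)/(1 + 5*(-2))) = 1213 + 150*((-7 + 4*(-10)²)/(1 - 10)) = 1213 + 150*((-7 + 4*100)/(-9)) = 1213 + 150*(-(-7 + 400)/9) = 1213 + 150*(-⅑*393) = 1213 + 150*(-131/3) = 1213 - 6550 = -5337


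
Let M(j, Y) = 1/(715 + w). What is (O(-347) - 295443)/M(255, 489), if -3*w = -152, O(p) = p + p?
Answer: -680226689/3 ≈ -2.2674e+8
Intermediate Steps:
O(p) = 2*p
w = 152/3 (w = -⅓*(-152) = 152/3 ≈ 50.667)
M(j, Y) = 3/2297 (M(j, Y) = 1/(715 + 152/3) = 1/(2297/3) = 3/2297)
(O(-347) - 295443)/M(255, 489) = (2*(-347) - 295443)/(3/2297) = (-694 - 295443)*(2297/3) = -296137*2297/3 = -680226689/3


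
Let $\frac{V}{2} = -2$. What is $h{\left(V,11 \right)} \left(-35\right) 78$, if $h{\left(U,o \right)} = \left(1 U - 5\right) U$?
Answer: $-98280$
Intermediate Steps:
$V = -4$ ($V = 2 \left(-2\right) = -4$)
$h{\left(U,o \right)} = U \left(-5 + U\right)$ ($h{\left(U,o \right)} = \left(U - 5\right) U = \left(-5 + U\right) U = U \left(-5 + U\right)$)
$h{\left(V,11 \right)} \left(-35\right) 78 = - 4 \left(-5 - 4\right) \left(-35\right) 78 = \left(-4\right) \left(-9\right) \left(-35\right) 78 = 36 \left(-35\right) 78 = \left(-1260\right) 78 = -98280$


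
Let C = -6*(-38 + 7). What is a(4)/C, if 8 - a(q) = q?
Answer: 2/93 ≈ 0.021505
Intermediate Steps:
a(q) = 8 - q
C = 186 (C = -6*(-31) = 186)
a(4)/C = (8 - 1*4)/186 = (8 - 4)*(1/186) = 4*(1/186) = 2/93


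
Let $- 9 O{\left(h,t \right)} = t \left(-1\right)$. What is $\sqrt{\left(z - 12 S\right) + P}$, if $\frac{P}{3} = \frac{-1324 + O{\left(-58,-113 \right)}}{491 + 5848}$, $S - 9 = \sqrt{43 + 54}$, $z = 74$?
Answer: $\frac{\sqrt{-1391636591 - 482195052 \sqrt{97}}}{6339} \approx 12.362 i$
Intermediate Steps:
$S = 9 + \sqrt{97}$ ($S = 9 + \sqrt{43 + 54} = 9 + \sqrt{97} \approx 18.849$)
$O{\left(h,t \right)} = \frac{t}{9}$ ($O{\left(h,t \right)} = - \frac{t \left(-1\right)}{9} = - \frac{\left(-1\right) t}{9} = \frac{t}{9}$)
$P = - \frac{12029}{19017}$ ($P = 3 \frac{-1324 + \frac{1}{9} \left(-113\right)}{491 + 5848} = 3 \frac{-1324 - \frac{113}{9}}{6339} = 3 \left(\left(- \frac{12029}{9}\right) \frac{1}{6339}\right) = 3 \left(- \frac{12029}{57051}\right) = - \frac{12029}{19017} \approx -0.63254$)
$\sqrt{\left(z - 12 S\right) + P} = \sqrt{\left(74 - 12 \left(9 + \sqrt{97}\right)\right) - \frac{12029}{19017}} = \sqrt{\left(74 - \left(108 + 12 \sqrt{97}\right)\right) - \frac{12029}{19017}} = \sqrt{\left(-34 - 12 \sqrt{97}\right) - \frac{12029}{19017}} = \sqrt{- \frac{658607}{19017} - 12 \sqrt{97}}$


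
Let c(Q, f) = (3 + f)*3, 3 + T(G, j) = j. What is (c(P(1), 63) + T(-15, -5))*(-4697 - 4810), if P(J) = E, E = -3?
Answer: -1806330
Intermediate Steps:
P(J) = -3
T(G, j) = -3 + j
c(Q, f) = 9 + 3*f
(c(P(1), 63) + T(-15, -5))*(-4697 - 4810) = ((9 + 3*63) + (-3 - 5))*(-4697 - 4810) = ((9 + 189) - 8)*(-9507) = (198 - 8)*(-9507) = 190*(-9507) = -1806330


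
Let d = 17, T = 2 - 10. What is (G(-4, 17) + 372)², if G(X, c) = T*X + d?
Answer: 177241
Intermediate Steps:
T = -8
G(X, c) = 17 - 8*X (G(X, c) = -8*X + 17 = 17 - 8*X)
(G(-4, 17) + 372)² = ((17 - 8*(-4)) + 372)² = ((17 + 32) + 372)² = (49 + 372)² = 421² = 177241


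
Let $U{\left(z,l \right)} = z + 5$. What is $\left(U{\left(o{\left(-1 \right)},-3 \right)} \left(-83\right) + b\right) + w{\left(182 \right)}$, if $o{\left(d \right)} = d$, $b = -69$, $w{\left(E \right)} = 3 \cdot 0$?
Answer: $-401$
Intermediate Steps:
$w{\left(E \right)} = 0$
$U{\left(z,l \right)} = 5 + z$
$\left(U{\left(o{\left(-1 \right)},-3 \right)} \left(-83\right) + b\right) + w{\left(182 \right)} = \left(\left(5 - 1\right) \left(-83\right) - 69\right) + 0 = \left(4 \left(-83\right) - 69\right) + 0 = \left(-332 - 69\right) + 0 = -401 + 0 = -401$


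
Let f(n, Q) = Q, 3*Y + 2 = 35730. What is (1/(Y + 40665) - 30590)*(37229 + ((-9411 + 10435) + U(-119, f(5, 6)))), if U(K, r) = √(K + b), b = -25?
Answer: -184561030427451/157723 - 57896958804*I/157723 ≈ -1.1702e+9 - 3.6708e+5*I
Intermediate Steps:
Y = 35728/3 (Y = -⅔ + (⅓)*35730 = -⅔ + 11910 = 35728/3 ≈ 11909.)
U(K, r) = √(-25 + K) (U(K, r) = √(K - 25) = √(-25 + K))
(1/(Y + 40665) - 30590)*(37229 + ((-9411 + 10435) + U(-119, f(5, 6)))) = (1/(35728/3 + 40665) - 30590)*(37229 + ((-9411 + 10435) + √(-25 - 119))) = (1/(157723/3) - 30590)*(37229 + (1024 + √(-144))) = (3/157723 - 30590)*(37229 + (1024 + 12*I)) = -4824746567*(38253 + 12*I)/157723 = -184561030427451/157723 - 57896958804*I/157723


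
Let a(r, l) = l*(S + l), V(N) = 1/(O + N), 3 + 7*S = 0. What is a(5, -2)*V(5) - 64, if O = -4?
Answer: -414/7 ≈ -59.143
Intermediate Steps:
S = -3/7 (S = -3/7 + (1/7)*0 = -3/7 + 0 = -3/7 ≈ -0.42857)
V(N) = 1/(-4 + N)
a(r, l) = l*(-3/7 + l)
a(5, -2)*V(5) - 64 = ((1/7)*(-2)*(-3 + 7*(-2)))/(-4 + 5) - 64 = ((1/7)*(-2)*(-3 - 14))/1 - 64 = ((1/7)*(-2)*(-17))*1 - 64 = (34/7)*1 - 64 = 34/7 - 64 = -414/7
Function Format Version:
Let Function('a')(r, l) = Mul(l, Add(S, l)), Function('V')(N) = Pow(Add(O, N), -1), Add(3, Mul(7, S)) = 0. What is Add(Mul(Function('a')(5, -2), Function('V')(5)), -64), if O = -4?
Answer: Rational(-414, 7) ≈ -59.143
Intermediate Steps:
S = Rational(-3, 7) (S = Add(Rational(-3, 7), Mul(Rational(1, 7), 0)) = Add(Rational(-3, 7), 0) = Rational(-3, 7) ≈ -0.42857)
Function('V')(N) = Pow(Add(-4, N), -1)
Function('a')(r, l) = Mul(l, Add(Rational(-3, 7), l))
Add(Mul(Function('a')(5, -2), Function('V')(5)), -64) = Add(Mul(Mul(Rational(1, 7), -2, Add(-3, Mul(7, -2))), Pow(Add(-4, 5), -1)), -64) = Add(Mul(Mul(Rational(1, 7), -2, Add(-3, -14)), Pow(1, -1)), -64) = Add(Mul(Mul(Rational(1, 7), -2, -17), 1), -64) = Add(Mul(Rational(34, 7), 1), -64) = Add(Rational(34, 7), -64) = Rational(-414, 7)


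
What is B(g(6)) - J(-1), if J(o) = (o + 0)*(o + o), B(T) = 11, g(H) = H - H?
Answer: 9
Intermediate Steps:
g(H) = 0
J(o) = 2*o² (J(o) = o*(2*o) = 2*o²)
B(g(6)) - J(-1) = 11 - 2*(-1)² = 11 - 2 = 9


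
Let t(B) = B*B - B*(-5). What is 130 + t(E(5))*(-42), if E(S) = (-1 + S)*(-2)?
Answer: -878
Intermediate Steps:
E(S) = 2 - 2*S
t(B) = B² + 5*B
130 + t(E(5))*(-42) = 130 + ((2 - 2*5)*(5 + (2 - 2*5)))*(-42) = 130 + ((2 - 10)*(5 + (2 - 10)))*(-42) = 130 - 8*(5 - 8)*(-42) = 130 - 8*(-3)*(-42) = 130 + 24*(-42) = 130 - 1008 = -878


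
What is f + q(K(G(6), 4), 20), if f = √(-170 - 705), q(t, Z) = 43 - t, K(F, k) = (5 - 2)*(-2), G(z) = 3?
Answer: 49 + 5*I*√35 ≈ 49.0 + 29.58*I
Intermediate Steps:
K(F, k) = -6 (K(F, k) = 3*(-2) = -6)
f = 5*I*√35 (f = √(-875) = 5*I*√35 ≈ 29.58*I)
f + q(K(G(6), 4), 20) = 5*I*√35 + (43 - 1*(-6)) = 5*I*√35 + (43 + 6) = 5*I*√35 + 49 = 49 + 5*I*√35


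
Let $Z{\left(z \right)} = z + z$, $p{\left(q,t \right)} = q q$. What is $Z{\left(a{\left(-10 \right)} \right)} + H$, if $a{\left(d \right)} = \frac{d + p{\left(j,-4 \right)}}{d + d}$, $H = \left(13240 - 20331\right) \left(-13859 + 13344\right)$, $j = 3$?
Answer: $\frac{36518651}{10} \approx 3.6519 \cdot 10^{6}$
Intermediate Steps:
$H = 3651865$ ($H = \left(-7091\right) \left(-515\right) = 3651865$)
$p{\left(q,t \right)} = q^{2}$
$a{\left(d \right)} = \frac{9 + d}{2 d}$ ($a{\left(d \right)} = \frac{d + 3^{2}}{d + d} = \frac{d + 9}{2 d} = \left(9 + d\right) \frac{1}{2 d} = \frac{9 + d}{2 d}$)
$Z{\left(z \right)} = 2 z$
$Z{\left(a{\left(-10 \right)} \right)} + H = 2 \frac{9 - 10}{2 \left(-10\right)} + 3651865 = 2 \cdot \frac{1}{2} \left(- \frac{1}{10}\right) \left(-1\right) + 3651865 = 2 \cdot \frac{1}{20} + 3651865 = \frac{1}{10} + 3651865 = \frac{36518651}{10}$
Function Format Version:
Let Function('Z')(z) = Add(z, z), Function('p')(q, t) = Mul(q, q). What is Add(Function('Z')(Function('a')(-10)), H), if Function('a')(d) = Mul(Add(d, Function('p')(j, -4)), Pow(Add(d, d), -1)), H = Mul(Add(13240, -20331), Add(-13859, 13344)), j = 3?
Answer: Rational(36518651, 10) ≈ 3.6519e+6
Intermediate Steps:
H = 3651865 (H = Mul(-7091, -515) = 3651865)
Function('p')(q, t) = Pow(q, 2)
Function('a')(d) = Mul(Rational(1, 2), Pow(d, -1), Add(9, d)) (Function('a')(d) = Mul(Add(d, Pow(3, 2)), Pow(Add(d, d), -1)) = Mul(Add(d, 9), Pow(Mul(2, d), -1)) = Mul(Add(9, d), Mul(Rational(1, 2), Pow(d, -1))) = Mul(Rational(1, 2), Pow(d, -1), Add(9, d)))
Function('Z')(z) = Mul(2, z)
Add(Function('Z')(Function('a')(-10)), H) = Add(Mul(2, Mul(Rational(1, 2), Pow(-10, -1), Add(9, -10))), 3651865) = Add(Mul(2, Mul(Rational(1, 2), Rational(-1, 10), -1)), 3651865) = Add(Mul(2, Rational(1, 20)), 3651865) = Add(Rational(1, 10), 3651865) = Rational(36518651, 10)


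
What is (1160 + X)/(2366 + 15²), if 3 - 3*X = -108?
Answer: 1197/2591 ≈ 0.46198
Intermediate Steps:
X = 37 (X = 1 - ⅓*(-108) = 1 + 36 = 37)
(1160 + X)/(2366 + 15²) = (1160 + 37)/(2366 + 15²) = 1197/(2366 + 225) = 1197/2591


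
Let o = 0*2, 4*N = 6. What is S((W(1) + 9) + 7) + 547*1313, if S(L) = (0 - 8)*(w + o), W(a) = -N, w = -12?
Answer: 718307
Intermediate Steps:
N = 3/2 (N = (¼)*6 = 3/2 ≈ 1.5000)
o = 0
W(a) = -3/2 (W(a) = -1*3/2 = -3/2)
S(L) = 96 (S(L) = (0 - 8)*(-12 + 0) = -8*(-12) = 96)
S((W(1) + 9) + 7) + 547*1313 = 96 + 547*1313 = 96 + 718211 = 718307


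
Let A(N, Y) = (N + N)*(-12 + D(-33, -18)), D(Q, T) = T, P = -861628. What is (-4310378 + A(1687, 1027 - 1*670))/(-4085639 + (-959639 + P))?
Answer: 2205799/2953453 ≈ 0.74685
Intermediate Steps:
A(N, Y) = -60*N (A(N, Y) = (N + N)*(-12 - 18) = (2*N)*(-30) = -60*N)
(-4310378 + A(1687, 1027 - 1*670))/(-4085639 + (-959639 + P)) = (-4310378 - 60*1687)/(-4085639 + (-959639 - 861628)) = (-4310378 - 101220)/(-4085639 - 1821267) = -4411598/(-5906906) = -4411598*(-1/5906906) = 2205799/2953453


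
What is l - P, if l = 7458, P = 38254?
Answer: -30796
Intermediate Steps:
l - P = 7458 - 1*38254 = 7458 - 38254 = -30796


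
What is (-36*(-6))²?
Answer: 46656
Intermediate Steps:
(-36*(-6))² = 216² = 46656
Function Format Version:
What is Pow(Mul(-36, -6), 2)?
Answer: 46656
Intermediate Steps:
Pow(Mul(-36, -6), 2) = Pow(216, 2) = 46656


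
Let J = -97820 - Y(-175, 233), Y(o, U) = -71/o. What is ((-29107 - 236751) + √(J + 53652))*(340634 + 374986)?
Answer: -190253301960 + 143124*I*√54106297/7 ≈ -1.9025e+11 + 1.504e+8*I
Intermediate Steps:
J = -17118571/175 (J = -97820 - (-71)/(-175) = -97820 - (-71)*(-1)/175 = -97820 - 1*71/175 = -97820 - 71/175 = -17118571/175 ≈ -97820.)
((-29107 - 236751) + √(J + 53652))*(340634 + 374986) = ((-29107 - 236751) + √(-17118571/175 + 53652))*(340634 + 374986) = (-265858 + √(-7729471/175))*715620 = (-265858 + I*√54106297/35)*715620 = -190253301960 + 143124*I*√54106297/7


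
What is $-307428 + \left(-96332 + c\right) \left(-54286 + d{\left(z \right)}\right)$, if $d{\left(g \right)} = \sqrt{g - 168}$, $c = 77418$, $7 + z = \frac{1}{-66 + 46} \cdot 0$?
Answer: $1026457976 - 94570 i \sqrt{7} \approx 1.0265 \cdot 10^{9} - 2.5021 \cdot 10^{5} i$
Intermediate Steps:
$z = -7$ ($z = -7 + \frac{1}{-66 + 46} \cdot 0 = -7 + \frac{1}{-20} \cdot 0 = -7 - 0 = -7 + 0 = -7$)
$d{\left(g \right)} = \sqrt{-168 + g}$
$-307428 + \left(-96332 + c\right) \left(-54286 + d{\left(z \right)}\right) = -307428 + \left(-96332 + 77418\right) \left(-54286 + \sqrt{-168 - 7}\right) = -307428 - 18914 \left(-54286 + \sqrt{-175}\right) = -307428 - 18914 \left(-54286 + 5 i \sqrt{7}\right) = -307428 + \left(1026765404 - 94570 i \sqrt{7}\right) = 1026457976 - 94570 i \sqrt{7}$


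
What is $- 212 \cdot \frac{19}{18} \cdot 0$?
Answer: $0$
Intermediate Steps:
$- 212 \cdot \frac{19}{18} \cdot 0 = \left(-212\right) 0 = 0$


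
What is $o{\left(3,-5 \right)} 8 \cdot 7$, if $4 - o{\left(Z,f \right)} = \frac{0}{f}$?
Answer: $224$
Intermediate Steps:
$o{\left(Z,f \right)} = 4$ ($o{\left(Z,f \right)} = 4 - \frac{0}{f} = 4 - 0 = 4 + 0 = 4$)
$o{\left(3,-5 \right)} 8 \cdot 7 = 4 \cdot 8 \cdot 7 = 32 \cdot 7 = 224$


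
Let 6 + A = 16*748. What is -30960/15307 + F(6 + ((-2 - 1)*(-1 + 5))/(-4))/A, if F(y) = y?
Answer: -370205757/183102334 ≈ -2.0219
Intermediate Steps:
A = 11962 (A = -6 + 16*748 = -6 + 11968 = 11962)
-30960/15307 + F(6 + ((-2 - 1)*(-1 + 5))/(-4))/A = -30960/15307 + (6 + ((-2 - 1)*(-1 + 5))/(-4))/11962 = -30960*1/15307 + (6 - 3*4*(-¼))*(1/11962) = -30960/15307 + (6 - 12*(-¼))*(1/11962) = -30960/15307 + (6 + 3)*(1/11962) = -30960/15307 + 9*(1/11962) = -30960/15307 + 9/11962 = -370205757/183102334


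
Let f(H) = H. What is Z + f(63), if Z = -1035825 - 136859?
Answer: -1172621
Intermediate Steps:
Z = -1172684
Z + f(63) = -1172684 + 63 = -1172621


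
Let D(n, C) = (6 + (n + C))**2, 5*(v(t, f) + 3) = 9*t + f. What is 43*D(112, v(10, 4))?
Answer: 19245123/25 ≈ 7.6981e+5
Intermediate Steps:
v(t, f) = -3 + f/5 + 9*t/5 (v(t, f) = -3 + (9*t + f)/5 = -3 + (f + 9*t)/5 = -3 + (f/5 + 9*t/5) = -3 + f/5 + 9*t/5)
D(n, C) = (6 + C + n)**2 (D(n, C) = (6 + (C + n))**2 = (6 + C + n)**2)
43*D(112, v(10, 4)) = 43*(6 + (-3 + (1/5)*4 + (9/5)*10) + 112)**2 = 43*(6 + (-3 + 4/5 + 18) + 112)**2 = 43*(6 + 79/5 + 112)**2 = 43*(669/5)**2 = 43*(447561/25) = 19245123/25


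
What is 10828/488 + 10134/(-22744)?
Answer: 15082915/693692 ≈ 21.743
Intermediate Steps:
10828/488 + 10134/(-22744) = 10828*(1/488) + 10134*(-1/22744) = 2707/122 - 5067/11372 = 15082915/693692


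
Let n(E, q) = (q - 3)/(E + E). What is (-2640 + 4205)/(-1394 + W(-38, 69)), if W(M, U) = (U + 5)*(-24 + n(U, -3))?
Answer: -35995/72984 ≈ -0.49319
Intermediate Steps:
n(E, q) = (-3 + q)/(2*E) (n(E, q) = (-3 + q)/((2*E)) = (-3 + q)*(1/(2*E)) = (-3 + q)/(2*E))
W(M, U) = (-24 - 3/U)*(5 + U) (W(M, U) = (U + 5)*(-24 + (-3 - 3)/(2*U)) = (5 + U)*(-24 + (½)*(-6)/U) = (5 + U)*(-24 - 3/U) = (-24 - 3/U)*(5 + U))
(-2640 + 4205)/(-1394 + W(-38, 69)) = (-2640 + 4205)/(-1394 + (-123 - 24*69 - 15/69)) = 1565/(-1394 + (-123 - 1656 - 15*1/69)) = 1565/(-1394 + (-123 - 1656 - 5/23)) = 1565/(-1394 - 40922/23) = 1565/(-72984/23) = 1565*(-23/72984) = -35995/72984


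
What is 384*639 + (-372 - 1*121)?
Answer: 244883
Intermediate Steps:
384*639 + (-372 - 1*121) = 245376 + (-372 - 121) = 245376 - 493 = 244883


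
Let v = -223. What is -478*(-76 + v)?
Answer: 142922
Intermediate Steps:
-478*(-76 + v) = -478*(-76 - 223) = -478*(-299) = 142922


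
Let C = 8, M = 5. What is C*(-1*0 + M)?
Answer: 40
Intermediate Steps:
C*(-1*0 + M) = 8*(-1*0 + 5) = 8*(0 + 5) = 8*5 = 40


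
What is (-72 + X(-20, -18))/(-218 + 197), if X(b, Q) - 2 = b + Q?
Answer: 36/7 ≈ 5.1429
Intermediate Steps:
X(b, Q) = 2 + Q + b (X(b, Q) = 2 + (b + Q) = 2 + (Q + b) = 2 + Q + b)
(-72 + X(-20, -18))/(-218 + 197) = (-72 + (2 - 18 - 20))/(-218 + 197) = (-72 - 36)/(-21) = -108*(-1/21) = 36/7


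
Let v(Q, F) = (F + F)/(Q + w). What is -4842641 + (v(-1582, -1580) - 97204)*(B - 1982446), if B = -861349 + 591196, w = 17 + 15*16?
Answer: 58022125854507/265 ≈ 2.1895e+11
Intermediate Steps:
w = 257 (w = 17 + 240 = 257)
v(Q, F) = 2*F/(257 + Q) (v(Q, F) = (F + F)/(Q + 257) = (2*F)/(257 + Q) = 2*F/(257 + Q))
B = -270153
-4842641 + (v(-1582, -1580) - 97204)*(B - 1982446) = -4842641 + (2*(-1580)/(257 - 1582) - 97204)*(-270153 - 1982446) = -4842641 + (2*(-1580)/(-1325) - 97204)*(-2252599) = -4842641 + (2*(-1580)*(-1/1325) - 97204)*(-2252599) = -4842641 + (632/265 - 97204)*(-2252599) = -4842641 - 25758428/265*(-2252599) = -4842641 + 58023409154372/265 = 58022125854507/265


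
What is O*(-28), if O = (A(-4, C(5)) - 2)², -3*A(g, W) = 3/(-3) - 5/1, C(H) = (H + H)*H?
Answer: 0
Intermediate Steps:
C(H) = 2*H² (C(H) = (2*H)*H = 2*H²)
A(g, W) = 2 (A(g, W) = -(3/(-3) - 5/1)/3 = -(3*(-⅓) - 5*1)/3 = -(-1 - 5)/3 = -⅓*(-6) = 2)
O = 0 (O = (2 - 2)² = 0² = 0)
O*(-28) = 0*(-28) = 0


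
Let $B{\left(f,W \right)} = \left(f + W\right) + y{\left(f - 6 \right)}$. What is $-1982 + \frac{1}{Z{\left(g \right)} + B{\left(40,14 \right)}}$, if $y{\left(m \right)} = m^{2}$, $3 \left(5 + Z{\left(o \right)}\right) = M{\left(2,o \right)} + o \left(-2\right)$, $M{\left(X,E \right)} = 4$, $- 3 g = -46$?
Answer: $- \frac{21336221}{10765} \approx -1982.0$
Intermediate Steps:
$g = \frac{46}{3}$ ($g = \left(- \frac{1}{3}\right) \left(-46\right) = \frac{46}{3} \approx 15.333$)
$Z{\left(o \right)} = - \frac{11}{3} - \frac{2 o}{3}$ ($Z{\left(o \right)} = -5 + \frac{4 + o \left(-2\right)}{3} = -5 + \frac{4 - 2 o}{3} = -5 - \left(- \frac{4}{3} + \frac{2 o}{3}\right) = - \frac{11}{3} - \frac{2 o}{3}$)
$B{\left(f,W \right)} = W + f + \left(-6 + f\right)^{2}$ ($B{\left(f,W \right)} = \left(f + W\right) + \left(f - 6\right)^{2} = \left(W + f\right) + \left(-6 + f\right)^{2} = W + f + \left(-6 + f\right)^{2}$)
$-1982 + \frac{1}{Z{\left(g \right)} + B{\left(40,14 \right)}} = -1982 + \frac{1}{\left(- \frac{11}{3} - \frac{92}{9}\right) + \left(14 + 40 + \left(-6 + 40\right)^{2}\right)} = -1982 + \frac{1}{\left(- \frac{11}{3} - \frac{92}{9}\right) + \left(14 + 40 + 34^{2}\right)} = -1982 + \frac{1}{- \frac{125}{9} + \left(14 + 40 + 1156\right)} = -1982 + \frac{1}{- \frac{125}{9} + 1210} = -1982 + \frac{1}{\frac{10765}{9}} = -1982 + \frac{9}{10765} = - \frac{21336221}{10765}$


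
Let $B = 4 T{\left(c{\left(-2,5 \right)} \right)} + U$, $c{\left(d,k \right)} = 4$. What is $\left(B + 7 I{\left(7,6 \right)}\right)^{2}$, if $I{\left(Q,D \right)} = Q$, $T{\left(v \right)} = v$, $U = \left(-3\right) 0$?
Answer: $4225$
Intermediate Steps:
$U = 0$
$B = 16$ ($B = 4 \cdot 4 + 0 = 16 + 0 = 16$)
$\left(B + 7 I{\left(7,6 \right)}\right)^{2} = \left(16 + 7 \cdot 7\right)^{2} = \left(16 + 49\right)^{2} = 65^{2} = 4225$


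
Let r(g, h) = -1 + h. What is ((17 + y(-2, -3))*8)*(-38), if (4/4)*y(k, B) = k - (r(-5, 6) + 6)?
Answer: -1216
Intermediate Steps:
y(k, B) = -11 + k (y(k, B) = k - ((-1 + 6) + 6) = k - (5 + 6) = k - 11 = -11 + k)
((17 + y(-2, -3))*8)*(-38) = ((17 + (-11 - 2))*8)*(-38) = ((17 - 13)*8)*(-38) = (4*8)*(-38) = 32*(-38) = -1216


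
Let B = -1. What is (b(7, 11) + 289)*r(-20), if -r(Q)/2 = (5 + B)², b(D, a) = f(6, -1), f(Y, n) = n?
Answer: -9216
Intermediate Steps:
b(D, a) = -1
r(Q) = -32 (r(Q) = -2*(5 - 1)² = -2*4² = -2*16 = -32)
(b(7, 11) + 289)*r(-20) = (-1 + 289)*(-32) = 288*(-32) = -9216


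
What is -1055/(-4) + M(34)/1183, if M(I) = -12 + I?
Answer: 1248153/4732 ≈ 263.77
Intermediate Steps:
-1055/(-4) + M(34)/1183 = -1055/(-4) + (-12 + 34)/1183 = -1055*(-¼) + 22*(1/1183) = 1055/4 + 22/1183 = 1248153/4732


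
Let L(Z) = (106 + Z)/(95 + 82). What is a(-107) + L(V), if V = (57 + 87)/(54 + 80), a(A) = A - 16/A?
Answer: -134816329/1268913 ≈ -106.25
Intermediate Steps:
V = 72/67 (V = 144/134 = 144*(1/134) = 72/67 ≈ 1.0746)
L(Z) = 106/177 + Z/177 (L(Z) = (106 + Z)/177 = (106 + Z)*(1/177) = 106/177 + Z/177)
a(-107) + L(V) = (-107 - 16/(-107)) + (106/177 + (1/177)*(72/67)) = (-107 - 16*(-1/107)) + (106/177 + 24/3953) = (-107 + 16/107) + 7174/11859 = -11433/107 + 7174/11859 = -134816329/1268913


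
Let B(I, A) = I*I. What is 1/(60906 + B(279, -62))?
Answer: 1/138747 ≈ 7.2074e-6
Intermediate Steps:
B(I, A) = I²
1/(60906 + B(279, -62)) = 1/(60906 + 279²) = 1/(60906 + 77841) = 1/138747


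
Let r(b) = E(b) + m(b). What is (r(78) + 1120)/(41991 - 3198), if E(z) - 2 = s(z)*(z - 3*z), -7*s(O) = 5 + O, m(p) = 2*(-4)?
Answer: 20746/271551 ≈ 0.076398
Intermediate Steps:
m(p) = -8
s(O) = -5/7 - O/7 (s(O) = -(5 + O)/7 = -5/7 - O/7)
E(z) = 2 - 2*z*(-5/7 - z/7) (E(z) = 2 + (-5/7 - z/7)*(z - 3*z) = 2 + (-5/7 - z/7)*(-2*z) = 2 - 2*z*(-5/7 - z/7))
r(b) = -6 + 2*b*(5 + b)/7 (r(b) = (2 + 2*b*(5 + b)/7) - 8 = -6 + 2*b*(5 + b)/7)
(r(78) + 1120)/(41991 - 3198) = ((-6 + (2/7)*78*(5 + 78)) + 1120)/(41991 - 3198) = ((-6 + (2/7)*78*83) + 1120)/38793 = ((-6 + 12948/7) + 1120)*(1/38793) = (12906/7 + 1120)*(1/38793) = (20746/7)*(1/38793) = 20746/271551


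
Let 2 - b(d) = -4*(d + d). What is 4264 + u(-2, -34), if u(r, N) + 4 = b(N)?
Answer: 3990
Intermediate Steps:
b(d) = 2 + 8*d (b(d) = 2 - (-4)*(d + d) = 2 - (-4)*2*d = 2 - (-8)*d = 2 + 8*d)
u(r, N) = -2 + 8*N (u(r, N) = -4 + (2 + 8*N) = -2 + 8*N)
4264 + u(-2, -34) = 4264 + (-2 + 8*(-34)) = 4264 + (-2 - 272) = 4264 - 274 = 3990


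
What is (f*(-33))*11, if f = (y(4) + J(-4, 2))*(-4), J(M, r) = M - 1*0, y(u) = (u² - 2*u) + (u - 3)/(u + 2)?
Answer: 6050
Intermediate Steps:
y(u) = u² - 2*u + (-3 + u)/(2 + u) (y(u) = (u² - 2*u) + (-3 + u)/(2 + u) = u² - 2*u + (-3 + u)/(2 + u))
J(M, r) = M (J(M, r) = M + 0 = M)
f = -50/3 (f = ((-3 + 4³ - 3*4)/(2 + 4) - 4)*(-4) = ((-3 + 64 - 12)/6 - 4)*(-4) = ((⅙)*49 - 4)*(-4) = (49/6 - 4)*(-4) = (25/6)*(-4) = -50/3 ≈ -16.667)
(f*(-33))*11 = -50/3*(-33)*11 = 550*11 = 6050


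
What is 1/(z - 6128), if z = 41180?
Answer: 1/35052 ≈ 2.8529e-5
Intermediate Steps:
1/(z - 6128) = 1/(41180 - 6128) = 1/35052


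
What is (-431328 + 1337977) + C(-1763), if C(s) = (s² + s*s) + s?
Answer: 7121224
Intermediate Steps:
C(s) = s + 2*s² (C(s) = (s² + s²) + s = 2*s² + s = s + 2*s²)
(-431328 + 1337977) + C(-1763) = (-431328 + 1337977) - 1763*(1 + 2*(-1763)) = 906649 - 1763*(1 - 3526) = 906649 - 1763*(-3525) = 906649 + 6214575 = 7121224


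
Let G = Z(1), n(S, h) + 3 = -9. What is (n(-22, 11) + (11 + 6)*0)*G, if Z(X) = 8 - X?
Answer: -84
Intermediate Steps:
n(S, h) = -12 (n(S, h) = -3 - 9 = -12)
G = 7 (G = 8 - 1*1 = 8 - 1 = 7)
(n(-22, 11) + (11 + 6)*0)*G = (-12 + (11 + 6)*0)*7 = (-12 + 17*0)*7 = (-12 + 0)*7 = -12*7 = -84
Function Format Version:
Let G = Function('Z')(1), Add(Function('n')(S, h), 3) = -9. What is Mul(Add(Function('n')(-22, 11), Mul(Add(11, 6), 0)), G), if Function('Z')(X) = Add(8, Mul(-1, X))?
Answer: -84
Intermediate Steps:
Function('n')(S, h) = -12 (Function('n')(S, h) = Add(-3, -9) = -12)
G = 7 (G = Add(8, Mul(-1, 1)) = Add(8, -1) = 7)
Mul(Add(Function('n')(-22, 11), Mul(Add(11, 6), 0)), G) = Mul(Add(-12, Mul(Add(11, 6), 0)), 7) = Mul(Add(-12, Mul(17, 0)), 7) = Mul(Add(-12, 0), 7) = Mul(-12, 7) = -84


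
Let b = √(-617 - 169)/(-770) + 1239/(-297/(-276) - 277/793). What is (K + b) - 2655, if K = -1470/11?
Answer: -632163201/583253 - I*√786/770 ≈ -1083.9 - 0.03641*I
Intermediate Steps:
K = -1470/11 ≈ -133.64
b = 90392484/53023 - I*√786/770 (b = √(-786)*(-1/770) + 1239/(-297*(-1/276) - 277*1/793) = (I*√786)*(-1/770) + 1239/(99/92 - 277/793) = -I*√786/770 + 1239/(53023/72956) = -I*√786/770 + 1239*(72956/53023) = -I*√786/770 + 90392484/53023 = 90392484/53023 - I*√786/770 ≈ 1704.8 - 0.03641*I)
(K + b) - 2655 = (-1470/11 + (90392484/53023 - I*√786/770)) - 2655 = (916373514/583253 - I*√786/770) - 2655 = -632163201/583253 - I*√786/770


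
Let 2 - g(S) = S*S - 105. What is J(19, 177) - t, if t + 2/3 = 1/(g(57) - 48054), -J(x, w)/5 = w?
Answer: -135822985/153588 ≈ -884.33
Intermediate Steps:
g(S) = 107 - S**2 (g(S) = 2 - (S*S - 105) = 2 - (S**2 - 105) = 2 - (-105 + S**2) = 2 + (105 - S**2) = 107 - S**2)
J(x, w) = -5*w
t = -102395/153588 (t = -2/3 + 1/((107 - 1*57**2) - 48054) = -2/3 + 1/((107 - 1*3249) - 48054) = -2/3 + 1/((107 - 3249) - 48054) = -2/3 + 1/(-3142 - 48054) = -2/3 + 1/(-51196) = -2/3 - 1/51196 = -102395/153588 ≈ -0.66669)
J(19, 177) - t = -5*177 - 1*(-102395/153588) = -885 + 102395/153588 = -135822985/153588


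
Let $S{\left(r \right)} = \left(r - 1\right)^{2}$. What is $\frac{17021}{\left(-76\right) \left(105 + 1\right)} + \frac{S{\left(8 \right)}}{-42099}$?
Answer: $- \frac{716961823}{339149544} \approx -2.114$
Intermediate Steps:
$S{\left(r \right)} = \left(-1 + r\right)^{2}$
$\frac{17021}{\left(-76\right) \left(105 + 1\right)} + \frac{S{\left(8 \right)}}{-42099} = \frac{17021}{\left(-76\right) \left(105 + 1\right)} + \frac{\left(-1 + 8\right)^{2}}{-42099} = \frac{17021}{\left(-76\right) 106} + 7^{2} \left(- \frac{1}{42099}\right) = \frac{17021}{-8056} + 49 \left(- \frac{1}{42099}\right) = 17021 \left(- \frac{1}{8056}\right) - \frac{49}{42099} = - \frac{17021}{8056} - \frac{49}{42099} = - \frac{716961823}{339149544}$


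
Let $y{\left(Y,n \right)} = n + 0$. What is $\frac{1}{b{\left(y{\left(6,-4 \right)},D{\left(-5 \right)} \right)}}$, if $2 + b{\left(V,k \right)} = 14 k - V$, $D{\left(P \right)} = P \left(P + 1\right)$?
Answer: $\frac{1}{282} \approx 0.0035461$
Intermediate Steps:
$y{\left(Y,n \right)} = n$
$D{\left(P \right)} = P \left(1 + P\right)$
$b{\left(V,k \right)} = -2 - V + 14 k$ ($b{\left(V,k \right)} = -2 - \left(V - 14 k\right) = -2 - V + 14 k$)
$\frac{1}{b{\left(y{\left(6,-4 \right)},D{\left(-5 \right)} \right)}} = \frac{1}{-2 - -4 + 14 \left(- 5 \left(1 - 5\right)\right)} = \frac{1}{-2 + 4 + 14 \left(\left(-5\right) \left(-4\right)\right)} = \frac{1}{-2 + 4 + 14 \cdot 20} = \frac{1}{-2 + 4 + 280} = \frac{1}{282}$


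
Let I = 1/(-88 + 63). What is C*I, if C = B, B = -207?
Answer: 207/25 ≈ 8.2800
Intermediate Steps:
I = -1/25 (I = 1/(-25) = -1/25 ≈ -0.040000)
C = -207
C*I = -207*(-1/25) = 207/25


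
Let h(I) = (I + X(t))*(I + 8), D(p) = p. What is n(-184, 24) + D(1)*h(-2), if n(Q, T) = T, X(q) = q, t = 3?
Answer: 30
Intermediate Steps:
h(I) = (3 + I)*(8 + I) (h(I) = (I + 3)*(I + 8) = (3 + I)*(8 + I))
n(-184, 24) + D(1)*h(-2) = 24 + 1*(24 + (-2)² + 11*(-2)) = 24 + 1*(24 + 4 - 22) = 24 + 1*6 = 24 + 6 = 30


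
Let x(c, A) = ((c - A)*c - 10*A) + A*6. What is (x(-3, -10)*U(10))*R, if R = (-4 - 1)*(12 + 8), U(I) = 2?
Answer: -3800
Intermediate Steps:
R = -100 (R = -5*20 = -100)
x(c, A) = -4*A + c*(c - A) (x(c, A) = (c*(c - A) - 10*A) + 6*A = (-10*A + c*(c - A)) + 6*A = -4*A + c*(c - A))
(x(-3, -10)*U(10))*R = (((-3)² - 4*(-10) - 1*(-10)*(-3))*2)*(-100) = ((9 + 40 - 30)*2)*(-100) = (19*2)*(-100) = 38*(-100) = -3800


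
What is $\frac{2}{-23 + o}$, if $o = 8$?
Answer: $- \frac{2}{15} \approx -0.13333$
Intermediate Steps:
$\frac{2}{-23 + o} = \frac{2}{-23 + 8} = \frac{2}{-15} = 2 \left(- \frac{1}{15}\right) = - \frac{2}{15}$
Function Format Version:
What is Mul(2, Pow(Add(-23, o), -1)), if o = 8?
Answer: Rational(-2, 15) ≈ -0.13333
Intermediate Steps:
Mul(2, Pow(Add(-23, o), -1)) = Mul(2, Pow(Add(-23, 8), -1)) = Mul(2, Pow(-15, -1)) = Mul(2, Rational(-1, 15)) = Rational(-2, 15)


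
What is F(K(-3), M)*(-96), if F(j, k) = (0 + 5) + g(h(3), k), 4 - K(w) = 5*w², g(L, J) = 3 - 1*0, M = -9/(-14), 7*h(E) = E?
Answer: -768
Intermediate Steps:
h(E) = E/7
M = 9/14 (M = -9*(-1/14) = 9/14 ≈ 0.64286)
g(L, J) = 3 (g(L, J) = 3 + 0 = 3)
K(w) = 4 - 5*w²
F(j, k) = 8 (F(j, k) = (0 + 5) + 3 = 5 + 3 = 8)
F(K(-3), M)*(-96) = 8*(-96) = -768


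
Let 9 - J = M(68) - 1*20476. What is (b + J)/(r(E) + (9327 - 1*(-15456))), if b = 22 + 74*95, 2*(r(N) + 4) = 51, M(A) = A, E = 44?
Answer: 54938/49609 ≈ 1.1074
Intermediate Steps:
r(N) = 43/2 (r(N) = -4 + (1/2)*51 = -4 + 51/2 = 43/2)
J = 20417 (J = 9 - (68 - 1*20476) = 9 - (68 - 20476) = 9 - 1*(-20408) = 9 + 20408 = 20417)
b = 7052 (b = 22 + 7030 = 7052)
(b + J)/(r(E) + (9327 - 1*(-15456))) = (7052 + 20417)/(43/2 + (9327 - 1*(-15456))) = 27469/(43/2 + (9327 + 15456)) = 27469/(43/2 + 24783) = 27469/(49609/2) = 27469*(2/49609) = 54938/49609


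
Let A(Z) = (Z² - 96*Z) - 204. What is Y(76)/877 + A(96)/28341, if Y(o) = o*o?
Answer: 54506236/8285019 ≈ 6.5789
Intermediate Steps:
Y(o) = o²
A(Z) = -204 + Z² - 96*Z
Y(76)/877 + A(96)/28341 = 76²/877 + (-204 + 96² - 96*96)/28341 = 5776*(1/877) + (-204 + 9216 - 9216)*(1/28341) = 5776/877 - 204*1/28341 = 5776/877 - 68/9447 = 54506236/8285019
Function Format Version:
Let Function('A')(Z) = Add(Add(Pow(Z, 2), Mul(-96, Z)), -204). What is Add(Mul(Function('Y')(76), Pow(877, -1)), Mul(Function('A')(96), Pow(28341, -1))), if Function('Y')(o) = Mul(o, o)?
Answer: Rational(54506236, 8285019) ≈ 6.5789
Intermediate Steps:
Function('Y')(o) = Pow(o, 2)
Function('A')(Z) = Add(-204, Pow(Z, 2), Mul(-96, Z))
Add(Mul(Function('Y')(76), Pow(877, -1)), Mul(Function('A')(96), Pow(28341, -1))) = Add(Mul(Pow(76, 2), Pow(877, -1)), Mul(Add(-204, Pow(96, 2), Mul(-96, 96)), Pow(28341, -1))) = Add(Mul(5776, Rational(1, 877)), Mul(Add(-204, 9216, -9216), Rational(1, 28341))) = Add(Rational(5776, 877), Mul(-204, Rational(1, 28341))) = Add(Rational(5776, 877), Rational(-68, 9447)) = Rational(54506236, 8285019)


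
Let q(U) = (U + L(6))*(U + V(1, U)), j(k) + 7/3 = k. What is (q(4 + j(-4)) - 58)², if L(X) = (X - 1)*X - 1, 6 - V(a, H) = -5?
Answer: 2427364/81 ≈ 29967.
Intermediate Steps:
j(k) = -7/3 + k
V(a, H) = 11 (V(a, H) = 6 - 1*(-5) = 6 + 5 = 11)
L(X) = -1 + X*(-1 + X) (L(X) = (-1 + X)*X - 1 = X*(-1 + X) - 1 = -1 + X*(-1 + X))
q(U) = (11 + U)*(29 + U) (q(U) = (U + (-1 + 6² - 1*6))*(U + 11) = (U + (-1 + 36 - 6))*(11 + U) = (U + 29)*(11 + U) = (29 + U)*(11 + U) = (11 + U)*(29 + U))
(q(4 + j(-4)) - 58)² = ((319 + (4 + (-7/3 - 4))² + 40*(4 + (-7/3 - 4))) - 58)² = ((319 + (4 - 19/3)² + 40*(4 - 19/3)) - 58)² = ((319 + (-7/3)² + 40*(-7/3)) - 58)² = ((319 + 49/9 - 280/3) - 58)² = (2080/9 - 58)² = (1558/9)² = 2427364/81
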